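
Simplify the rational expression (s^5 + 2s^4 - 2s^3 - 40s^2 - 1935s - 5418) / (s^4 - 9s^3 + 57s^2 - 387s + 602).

By polynomial division,
  s^5 + 2s^4 - 2s^3 - 40s^2 - 1935s - 5418 = (s + 11)(s^4 - 9s^3 + 57s^2 - 387s + 602) + (40s^3 - 280s^2 + 1720s - 12040)
  s^4 - 9s^3 + 57s^2 - 387s + 602 = ((1/40)s - 1/20)(40s^3 - 280s^2 + 1720s - 12040) + (0)
Last nonzero remainder: 40s^3 - 280s^2 + 1720s - 12040. Dividing through by 40 gives the monic gcd s^3 - 7s^2 + 43s - 301.
Cancel s^3 - 7s^2 + 43s - 301 from numerator and denominator to get the reduced form.

(s^2 + 9s + 18)/(s - 2)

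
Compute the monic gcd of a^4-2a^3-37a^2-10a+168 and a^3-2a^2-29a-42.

a^2-4a-21

Apply the Euclidean algorithm:
  a^4-2a^3-37a^2-10a+168 = (a)(a^3-2a^2-29a-42) + (-8a^2+32a+168)
  a^3-2a^2-29a-42 = (-(1/8)a-1/4)(-8a^2+32a+168) + (0)
Last nonzero remainder: -8a^2+32a+168. Dividing through by -8 gives the monic gcd a^2-4a-21.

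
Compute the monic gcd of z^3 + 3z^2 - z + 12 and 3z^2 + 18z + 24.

z + 4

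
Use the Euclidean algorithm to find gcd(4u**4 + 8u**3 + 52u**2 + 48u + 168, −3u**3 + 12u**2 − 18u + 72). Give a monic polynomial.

Repeated division with remainder:
  4u**4 + 8u**3 + 52u**2 + 48u + 168 = (−(4/3)u − 8)(−3u**3 + 12u**2 − 18u + 72) + (124u**2 + 744)
  −3u**3 + 12u**2 − 18u + 72 = (−(3/124)u + 3/31)(124u**2 + 744) + (0)
Last nonzero remainder: 124u**2 + 744. Dividing through by 124 gives the monic gcd u**2 + 6.

u**2 + 6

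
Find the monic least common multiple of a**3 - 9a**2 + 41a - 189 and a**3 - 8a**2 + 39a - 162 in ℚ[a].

a**4 - 15a**3 + 95a**2 - 435a + 1134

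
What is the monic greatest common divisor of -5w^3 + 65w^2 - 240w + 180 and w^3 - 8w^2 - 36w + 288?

Repeated division with remainder:
  -5w^3 + 65w^2 - 240w + 180 = (-5)(w^3 - 8w^2 - 36w + 288) + (25w^2 - 420w + 1620)
  w^3 - 8w^2 - 36w + 288 = ((1/25)w + 44/125)(25w^2 - 420w + 1620) + ((1176/25)w - 7056/25)
  25w^2 - 420w + 1620 = ((625/1176)w - 1125/196)((1176/25)w - 7056/25) + (0)
Last nonzero remainder: (1176/25)w - 7056/25. Dividing through by 1176/25 gives the monic gcd w - 6.

w - 6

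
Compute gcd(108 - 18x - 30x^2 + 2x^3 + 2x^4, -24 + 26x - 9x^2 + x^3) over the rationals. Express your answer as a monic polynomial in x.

6 - 5x + x^2

Repeated division with remainder:
  2x^4 + 2x^3 - 30x^2 - 18x + 108 = (2x + 20)(x^3 - 9x^2 + 26x - 24) + (98x^2 - 490x + 588)
  x^3 - 9x^2 + 26x - 24 = ((1/98)x - 2/49)(98x^2 - 490x + 588) + (0)
Last nonzero remainder: 98x^2 - 490x + 588. Dividing through by 98 gives the monic gcd x^2 - 5x + 6.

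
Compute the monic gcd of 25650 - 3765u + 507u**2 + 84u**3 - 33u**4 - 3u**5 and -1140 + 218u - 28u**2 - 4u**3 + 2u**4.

-95 + 34u - 8u**2 + u**3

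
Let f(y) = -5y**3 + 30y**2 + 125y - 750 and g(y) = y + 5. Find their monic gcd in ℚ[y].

y + 5

By polynomial division,
  -5y**3 + 30y**2 + 125y - 750 = (-5y**2 + 55y - 150)(y + 5) + (0)
The last nonzero remainder y + 5 is already monic.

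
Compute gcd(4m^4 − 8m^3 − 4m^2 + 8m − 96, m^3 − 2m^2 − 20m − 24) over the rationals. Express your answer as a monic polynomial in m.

m + 2

Euclidean algorithm in ℚ[m]:
  4m^4 − 8m^3 − 4m^2 + 8m − 96 = (4m)(m^3 − 2m^2 − 20m − 24) + (76m^2 + 104m − 96)
  m^3 − 2m^2 − 20m − 24 = ((1/76)m − 16/361)(76m^2 + 104m − 96) + (−(5100/361)m − 10200/361)
  76m^2 + 104m − 96 = (−(6859/1275)m + 1444/425)(−(5100/361)m − 10200/361) + (0)
Last nonzero remainder: −(5100/361)m − 10200/361. Dividing through by −5100/361 gives the monic gcd m + 2.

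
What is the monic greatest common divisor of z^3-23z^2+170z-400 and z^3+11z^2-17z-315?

Euclidean algorithm in ℚ[z]:
  z^3-23z^2+170z-400 = (z^3+11z^2-17z-315) + (-34z^2+187z-85)
  z^3+11z^2-17z-315 = (-(1/34)z-33/68)(-34z^2+187z-85) + ((285/4)z-1425/4)
  -34z^2+187z-85 = (-(136/285)z+68/285)((285/4)z-1425/4) + (0)
Last nonzero remainder: (285/4)z-1425/4. Dividing through by 285/4 gives the monic gcd z-5.

z-5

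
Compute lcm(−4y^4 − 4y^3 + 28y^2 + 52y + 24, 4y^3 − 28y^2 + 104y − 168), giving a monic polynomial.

y^6 − 3y^5 + 3y^4 + 29y^3 − 52y^2 − 158y − 84

Euclidean algorithm in ℚ[y]:
  −4y^4 − 4y^3 + 28y^2 + 52y + 24 = (−y − 8)(4y^3 − 28y^2 + 104y − 168) + (−92y^2 + 716y − 1320)
  4y^3 − 28y^2 + 104y − 168 = (−(1/23)y − 18/529)(−92y^2 + 716y − 1320) + ((37544/529)y − 112632/529)
  −92y^2 + 716y − 1320 = (−(12167/9386)y + 29095/4693)((37544/529)y − 112632/529) + (0)
Last nonzero remainder: (37544/529)y − 112632/529. Dividing through by 37544/529 gives the monic gcd y − 3.
Then lcm(f, g) = f·g / gcd(f, g); expanding and making the result monic gives the answer.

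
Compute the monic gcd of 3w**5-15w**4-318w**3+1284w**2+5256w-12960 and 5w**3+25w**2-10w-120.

w**2+2w-8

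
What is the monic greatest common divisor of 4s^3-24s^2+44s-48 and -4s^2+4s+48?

s-4

Apply the Euclidean algorithm:
  4s^3-24s^2+44s-48 = (-s+5)(-4s^2+4s+48) + (72s-288)
  -4s^2+4s+48 = (-(1/18)s-1/6)(72s-288) + (0)
Last nonzero remainder: 72s-288. Dividing through by 72 gives the monic gcd s-4.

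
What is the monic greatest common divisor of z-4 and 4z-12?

1

Repeated division with remainder:
  z-4 = (1/4)(4z-12) + (-1)
  4z-12 = (-4z+12)(-1) + (0)
The last nonzero remainder is the constant -1, so the polynomials are coprime and gcd = 1.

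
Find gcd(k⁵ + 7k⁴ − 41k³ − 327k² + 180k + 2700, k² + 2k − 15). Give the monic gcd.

k² + 2k − 15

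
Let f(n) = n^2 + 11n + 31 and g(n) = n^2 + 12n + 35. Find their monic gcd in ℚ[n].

Euclidean algorithm in ℚ[n]:
  n^2 + 11n + 31 = (n^2 + 12n + 35) + (-n - 4)
  n^2 + 12n + 35 = (-n - 8)(-n - 4) + (3)
  -n - 4 = (-(1/3)n - 4/3)(3) + (0)
The last nonzero remainder is the constant 3, so the polynomials are coprime and gcd = 1.

1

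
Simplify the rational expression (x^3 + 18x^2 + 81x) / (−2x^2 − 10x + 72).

Apply the Euclidean algorithm:
  x^3 + 18x^2 + 81x = (−(1/2)x − 13/2)(−2x^2 − 10x + 72) + (52x + 468)
  −2x^2 − 10x + 72 = (−(1/26)x + 2/13)(52x + 468) + (0)
Last nonzero remainder: 52x + 468. Dividing through by 52 gives the monic gcd x + 9.
Cancel x + 9 from numerator and denominator to get the reduced form.

(−x^2 − 9x)/(2x − 8)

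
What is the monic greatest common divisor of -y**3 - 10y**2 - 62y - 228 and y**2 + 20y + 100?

1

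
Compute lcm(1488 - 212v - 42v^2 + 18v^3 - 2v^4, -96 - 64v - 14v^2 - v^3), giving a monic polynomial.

-17856 - 4896v + 820v^2 + 100v^3 - 45v^4 + v^5 + v^6

Euclidean algorithm in ℚ[v]:
  -2v^4 + 18v^3 - 42v^2 - 212v + 1488 = (2v - 46)(-v^3 - 14v^2 - 64v - 96) + (-558v^2 - 2964v - 2928)
  -v^3 - 14v^2 - 64v - 96 = ((1/558)v + 404/25947)(-558v^2 - 2964v - 2928) + (-(109000/8649)v - 436000/8649)
  -558v^2 - 2964v - 2928 = ((2413071/54500)v + 1582767/27250)(-(109000/8649)v - 436000/8649) + (0)
Last nonzero remainder: -(109000/8649)v - 436000/8649. Dividing through by -109000/8649 gives the monic gcd v + 4.
Then lcm(f, g) = f·g / gcd(f, g); expanding and making the result monic gives the answer.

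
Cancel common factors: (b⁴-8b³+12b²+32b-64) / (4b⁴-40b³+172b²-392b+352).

Repeated division with remainder:
  b⁴-8b³+12b²+32b-64 = (1/4)(4b⁴-40b³+172b²-392b+352) + (2b³-31b²+130b-152)
  4b⁴-40b³+172b²-392b+352 = (2b+11)(2b³-31b²+130b-152) + (253b²-1518b+2024)
  2b³-31b²+130b-152 = ((2/253)b-19/253)(253b²-1518b+2024) + (0)
Last nonzero remainder: 253b²-1518b+2024. Dividing through by 253 gives the monic gcd b²-6b+8.
Cancel b²-6b+8 from numerator and denominator to get the reduced form.

(b²-2b-8)/(4b²-16b+44)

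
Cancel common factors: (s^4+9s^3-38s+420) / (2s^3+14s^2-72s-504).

Repeated division with remainder:
  s^4+9s^3-38s+420 = ((1/2)s+1)(2s^3+14s^2-72s-504) + (22s^2+286s+924)
  2s^3+14s^2-72s-504 = ((1/11)s-6/11)(22s^2+286s+924) + (0)
Last nonzero remainder: 22s^2+286s+924. Dividing through by 22 gives the monic gcd s^2+13s+42.
Cancel s^2+13s+42 from numerator and denominator to get the reduced form.

(s^2-4s+10)/(2s-12)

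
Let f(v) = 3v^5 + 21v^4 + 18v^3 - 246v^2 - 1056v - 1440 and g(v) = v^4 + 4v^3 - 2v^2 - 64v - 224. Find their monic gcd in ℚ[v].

v^2 - 16

Euclidean algorithm in ℚ[v]:
  3v^5 + 21v^4 + 18v^3 - 246v^2 - 1056v - 1440 = (3v + 9)(v^4 + 4v^3 - 2v^2 - 64v - 224) + (-12v^3 - 36v^2 + 192v + 576)
  v^4 + 4v^3 - 2v^2 - 64v - 224 = (-(1/12)v - 1/12)(-12v^3 - 36v^2 + 192v + 576) + (11v^2 - 176)
  -12v^3 - 36v^2 + 192v + 576 = (-(12/11)v - 36/11)(11v^2 - 176) + (0)
Last nonzero remainder: 11v^2 - 176. Dividing through by 11 gives the monic gcd v^2 - 16.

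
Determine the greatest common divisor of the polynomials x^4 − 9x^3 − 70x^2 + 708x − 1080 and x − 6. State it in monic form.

x − 6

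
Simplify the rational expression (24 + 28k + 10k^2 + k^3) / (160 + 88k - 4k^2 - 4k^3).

Repeated division with remainder:
  k^3 + 10k^2 + 28k + 24 = (-1/4)(-4k^3 - 4k^2 + 88k + 160) + (9k^2 + 50k + 64)
  -4k^3 - 4k^2 + 88k + 160 = (-(4/9)k + 164/81)(9k^2 + 50k + 64) + ((1232/81)k + 2464/81)
  9k^2 + 50k + 64 = ((729/1232)k + 162/77)((1232/81)k + 2464/81) + (0)
Last nonzero remainder: (1232/81)k + 2464/81. Dividing through by 1232/81 gives the monic gcd k + 2.
Cancel k + 2 from numerator and denominator to get the reduced form.

(-12 - 8k - k^2)/(-80 - 4k + 4k^2)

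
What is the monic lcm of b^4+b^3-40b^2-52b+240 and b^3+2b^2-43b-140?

b^5-6b^4-47b^3+228b^2+604b-1680

By polynomial division,
  b^4+b^3-40b^2-52b+240 = (b-1)(b^3+2b^2-43b-140) + (5b^2+45b+100)
  b^3+2b^2-43b-140 = ((1/5)b-7/5)(5b^2+45b+100) + (0)
Last nonzero remainder: 5b^2+45b+100. Dividing through by 5 gives the monic gcd b^2+9b+20.
Then lcm(f, g) = f·g / gcd(f, g); expanding and making the result monic gives the answer.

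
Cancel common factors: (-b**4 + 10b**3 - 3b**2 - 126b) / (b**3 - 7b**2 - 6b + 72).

By polynomial division,
  -b**4 + 10b**3 - 3b**2 - 126b = (-b + 3)(b**3 - 7b**2 - 6b + 72) + (12b**2 - 36b - 216)
  b**3 - 7b**2 - 6b + 72 = ((1/12)b - 1/3)(12b**2 - 36b - 216) + (0)
Last nonzero remainder: 12b**2 - 36b - 216. Dividing through by 12 gives the monic gcd b**2 - 3b - 18.
Cancel b**2 - 3b - 18 from numerator and denominator to get the reduced form.

(-b**2 + 7b)/(b - 4)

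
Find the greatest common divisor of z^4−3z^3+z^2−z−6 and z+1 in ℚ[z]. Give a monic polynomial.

z+1

Apply the Euclidean algorithm:
  z^4−3z^3+z^2−z−6 = (z^3−4z^2+5z−6)(z+1) + (0)
The last nonzero remainder z+1 is already monic.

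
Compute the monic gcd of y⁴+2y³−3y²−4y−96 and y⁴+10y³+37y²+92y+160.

Repeated division with remainder:
  y⁴+2y³−3y²−4y−96 = (y⁴+10y³+37y²+92y+160) + (−8y³−40y²−96y−256)
  y⁴+10y³+37y²+92y+160 = (−(1/8)y−5/8)(−8y³−40y²−96y−256) + (0)
Last nonzero remainder: −8y³−40y²−96y−256. Dividing through by −8 gives the monic gcd y³+5y²+12y+32.

y³+5y²+12y+32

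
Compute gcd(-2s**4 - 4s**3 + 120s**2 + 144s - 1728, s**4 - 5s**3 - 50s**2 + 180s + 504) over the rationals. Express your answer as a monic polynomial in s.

Euclidean algorithm in ℚ[s]:
  -2s**4 - 4s**3 + 120s**2 + 144s - 1728 = (-2)(s**4 - 5s**3 - 50s**2 + 180s + 504) + (-14s**3 + 20s**2 + 504s - 720)
  s**4 - 5s**3 - 50s**2 + 180s + 504 = (-(1/14)s + 25/98)(-14s**3 + 20s**2 + 504s - 720) + (-(936/49)s**2 + 33696/49)
  -14s**3 + 20s**2 + 504s - 720 = ((343/468)s - 245/234)(-(936/49)s**2 + 33696/49) + (0)
Last nonzero remainder: -(936/49)s**2 + 33696/49. Dividing through by -936/49 gives the monic gcd s**2 - 36.

s**2 - 36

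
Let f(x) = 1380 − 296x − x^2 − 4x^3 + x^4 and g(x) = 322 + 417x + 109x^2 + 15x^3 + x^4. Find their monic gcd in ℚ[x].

46 + 7x + x^2

Apply the Euclidean algorithm:
  x^4 − 4x^3 − x^2 − 296x + 1380 = (x^4 + 15x^3 + 109x^2 + 417x + 322) + (−19x^3 − 110x^2 − 713x + 1058)
  x^4 + 15x^3 + 109x^2 + 417x + 322 = (−(1/19)x − 175/361)(−19x^3 − 110x^2 − 713x + 1058) + ((6552/361)x^2 + (45864/361)x + 301392/361)
  −19x^3 − 110x^2 − 713x + 1058 = (−(6859/6552)x + 8303/6552)((6552/361)x^2 + (45864/361)x + 301392/361) + (0)
Last nonzero remainder: (6552/361)x^2 + (45864/361)x + 301392/361. Dividing through by 6552/361 gives the monic gcd x^2 + 7x + 46.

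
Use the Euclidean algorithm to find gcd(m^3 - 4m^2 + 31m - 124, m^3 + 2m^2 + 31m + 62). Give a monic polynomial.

m^2 + 31

Euclidean algorithm in ℚ[m]:
  m^3 - 4m^2 + 31m - 124 = (m^3 + 2m^2 + 31m + 62) + (-6m^2 - 186)
  m^3 + 2m^2 + 31m + 62 = (-(1/6)m - 1/3)(-6m^2 - 186) + (0)
Last nonzero remainder: -6m^2 - 186. Dividing through by -6 gives the monic gcd m^2 + 31.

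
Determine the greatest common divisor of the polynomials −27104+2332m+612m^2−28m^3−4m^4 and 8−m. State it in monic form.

−8+m

Apply the Euclidean algorithm:
  −4m^4−28m^3+612m^2+2332m−27104 = (4m^3+60m^2−132m−3388)(−m+8) + (0)
Last nonzero remainder: −m+8. Dividing through by −1 gives the monic gcd m−8.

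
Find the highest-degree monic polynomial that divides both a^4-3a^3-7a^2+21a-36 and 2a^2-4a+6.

a^2-2a+3

Euclidean algorithm in ℚ[a]:
  a^4-3a^3-7a^2+21a-36 = ((1/2)a^2-(1/2)a-6)(2a^2-4a+6) + (0)
Last nonzero remainder: 2a^2-4a+6. Dividing through by 2 gives the monic gcd a^2-2a+3.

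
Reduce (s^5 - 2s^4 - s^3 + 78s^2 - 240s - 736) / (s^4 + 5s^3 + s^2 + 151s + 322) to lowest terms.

Apply the Euclidean algorithm:
  s^5 - 2s^4 - s^3 + 78s^2 - 240s - 736 = (s - 7)(s^4 + 5s^3 + s^2 + 151s + 322) + (33s^3 - 66s^2 + 495s + 1518)
  s^4 + 5s^3 + s^2 + 151s + 322 = ((1/33)s + 7/33)(33s^3 - 66s^2 + 495s + 1518) + (0)
Last nonzero remainder: 33s^3 - 66s^2 + 495s + 1518. Dividing through by 33 gives the monic gcd s^3 - 2s^2 + 15s + 46.
Cancel s^3 - 2s^2 + 15s + 46 from numerator and denominator to get the reduced form.

(s^2 - 16)/(s + 7)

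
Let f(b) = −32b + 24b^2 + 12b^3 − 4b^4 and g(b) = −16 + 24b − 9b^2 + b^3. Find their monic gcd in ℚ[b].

By polynomial division,
  −4b^4 + 12b^3 + 24b^2 − 32b = (−4b − 24)(b^3 − 9b^2 + 24b − 16) + (−96b^2 + 480b − 384)
  b^3 − 9b^2 + 24b − 16 = (−(1/96)b + 1/24)(−96b^2 + 480b − 384) + (0)
Last nonzero remainder: −96b^2 + 480b − 384. Dividing through by −96 gives the monic gcd b^2 − 5b + 4.

4 − 5b + b^2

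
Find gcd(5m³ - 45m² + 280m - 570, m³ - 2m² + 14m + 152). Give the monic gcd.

Apply the Euclidean algorithm:
  5m³ - 45m² + 280m - 570 = (5)(m³ - 2m² + 14m + 152) + (-35m² + 210m - 1330)
  m³ - 2m² + 14m + 152 = (-(1/35)m - 4/35)(-35m² + 210m - 1330) + (0)
Last nonzero remainder: -35m² + 210m - 1330. Dividing through by -35 gives the monic gcd m² - 6m + 38.

m² - 6m + 38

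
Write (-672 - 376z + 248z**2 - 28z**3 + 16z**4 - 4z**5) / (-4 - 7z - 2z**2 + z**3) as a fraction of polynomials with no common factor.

By polynomial division,
  -4z**5 + 16z**4 - 28z**3 + 248z**2 - 376z - 672 = (-4z**2 + 8z - 40)(z**3 - 2z**2 - 7z - 4) + (208z**2 - 624z - 832)
  z**3 - 2z**2 - 7z - 4 = ((1/208)z + 1/208)(208z**2 - 624z - 832) + (0)
Last nonzero remainder: 208z**2 - 624z - 832. Dividing through by 208 gives the monic gcd z**2 - 3z - 4.
Cancel z**2 - 3z - 4 from numerator and denominator to get the reduced form.

(168 - 32z + 4z**2 - 4z**3)/(1 + z)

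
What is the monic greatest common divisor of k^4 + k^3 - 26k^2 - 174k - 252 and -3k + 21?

k - 7

Euclidean algorithm in ℚ[k]:
  k^4 + k^3 - 26k^2 - 174k - 252 = (-(1/3)k^3 - (8/3)k^2 - 10k - 12)(-3k + 21) + (0)
Last nonzero remainder: -3k + 21. Dividing through by -3 gives the monic gcd k - 7.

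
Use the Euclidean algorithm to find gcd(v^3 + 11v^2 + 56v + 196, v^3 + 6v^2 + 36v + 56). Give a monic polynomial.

v^2 + 4v + 28

Repeated division with remainder:
  v^3 + 11v^2 + 56v + 196 = (v^3 + 6v^2 + 36v + 56) + (5v^2 + 20v + 140)
  v^3 + 6v^2 + 36v + 56 = ((1/5)v + 2/5)(5v^2 + 20v + 140) + (0)
Last nonzero remainder: 5v^2 + 20v + 140. Dividing through by 5 gives the monic gcd v^2 + 4v + 28.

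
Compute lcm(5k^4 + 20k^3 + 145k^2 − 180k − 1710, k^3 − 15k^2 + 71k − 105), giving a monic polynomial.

k^6 − 8k^5 + 16k^4 − 244k^3 + 1105k^2 + 2844k − 11970

Euclidean algorithm in ℚ[k]:
  5k^4 + 20k^3 + 145k^2 − 180k − 1710 = (5k + 95)(k^3 − 15k^2 + 71k − 105) + (1215k^2 − 6400k + 8265)
  k^3 − 15k^2 + 71k − 105 = ((1/1215)k − 473/59049)(1215k^2 − 6400k + 8265) + ((763600/59049)k − 763600/19683)
  1215k^2 − 6400k + 8265 = ((14348907/152720)k − 32535999/152720)((763600/59049)k − 763600/19683) + (0)
Last nonzero remainder: (763600/59049)k − 763600/19683. Dividing through by 763600/59049 gives the monic gcd k − 3.
Then lcm(f, g) = f·g / gcd(f, g); expanding and making the result monic gives the answer.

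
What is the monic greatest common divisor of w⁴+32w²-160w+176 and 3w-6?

By polynomial division,
  w⁴+32w²-160w+176 = ((1/3)w³+(2/3)w²+12w-88/3)(3w-6) + (0)
Last nonzero remainder: 3w-6. Dividing through by 3 gives the monic gcd w-2.

w-2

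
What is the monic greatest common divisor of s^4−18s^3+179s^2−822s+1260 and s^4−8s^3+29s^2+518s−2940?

s^3−15s^2+134s−420

Apply the Euclidean algorithm:
  s^4−18s^3+179s^2−822s+1260 = (s^4−8s^3+29s^2+518s−2940) + (−10s^3+150s^2−1340s+4200)
  s^4−8s^3+29s^2+518s−2940 = (−(1/10)s−7/10)(−10s^3+150s^2−1340s+4200) + (0)
Last nonzero remainder: −10s^3+150s^2−1340s+4200. Dividing through by −10 gives the monic gcd s^3−15s^2+134s−420.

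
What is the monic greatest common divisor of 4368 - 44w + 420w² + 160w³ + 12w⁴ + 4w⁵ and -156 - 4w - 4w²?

By polynomial division,
  4w⁵ + 12w⁴ + 160w³ + 420w² - 44w + 4368 = (-w³ - 2w² + w - 28)(-4w² - 4w - 156) + (0)
Last nonzero remainder: -4w² - 4w - 156. Dividing through by -4 gives the monic gcd w² + w + 39.

39 + w + w²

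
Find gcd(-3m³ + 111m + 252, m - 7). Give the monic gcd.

m - 7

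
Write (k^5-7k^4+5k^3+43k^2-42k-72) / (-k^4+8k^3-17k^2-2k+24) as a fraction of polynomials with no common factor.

(-k^2+k+6)/(k-2)

Apply the Euclidean algorithm:
  k^5-7k^4+5k^3+43k^2-42k-72 = (-k-1)(-k^4+8k^3-17k^2-2k+24) + (-4k^3+24k^2-20k-48)
  -k^4+8k^3-17k^2-2k+24 = ((1/4)k-1/2)(-4k^3+24k^2-20k-48) + (0)
Last nonzero remainder: -4k^3+24k^2-20k-48. Dividing through by -4 gives the monic gcd k^3-6k^2+5k+12.
Cancel k^3-6k^2+5k+12 from numerator and denominator to get the reduced form.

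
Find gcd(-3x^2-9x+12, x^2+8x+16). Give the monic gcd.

Repeated division with remainder:
  -3x^2-9x+12 = (-3)(x^2+8x+16) + (15x+60)
  x^2+8x+16 = ((1/15)x+4/15)(15x+60) + (0)
Last nonzero remainder: 15x+60. Dividing through by 15 gives the monic gcd x+4.

x+4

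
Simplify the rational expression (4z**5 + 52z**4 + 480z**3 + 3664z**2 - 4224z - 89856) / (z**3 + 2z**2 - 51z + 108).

By polynomial division,
  4z**5 + 52z**4 + 480z**3 + 3664z**2 - 4224z - 89856 = (4z**2 + 44z + 596)(z**3 + 2z**2 - 51z + 108) + (4284z**2 + 21420z - 154224)
  z**3 + 2z**2 - 51z + 108 = ((1/4284)z - 1/1428)(4284z**2 + 21420z - 154224) + (0)
Last nonzero remainder: 4284z**2 + 21420z - 154224. Dividing through by 4284 gives the monic gcd z**2 + 5z - 36.
Cancel z**2 + 5z - 36 from numerator and denominator to get the reduced form.

(4z**3 + 32z**2 + 464z + 2496)/(z - 3)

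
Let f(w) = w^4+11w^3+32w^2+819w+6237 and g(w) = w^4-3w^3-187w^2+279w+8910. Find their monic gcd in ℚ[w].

w^2+18w+81

Apply the Euclidean algorithm:
  w^4+11w^3+32w^2+819w+6237 = (w^4-3w^3-187w^2+279w+8910) + (14w^3+219w^2+540w-2673)
  w^4-3w^3-187w^2+279w+8910 = ((1/14)w-261/196)(14w^3+219w^2+540w-2673) + ((12947/196)w^2+(116523/98)w+1048707/196)
  14w^3+219w^2+540w-2673 = ((2744/12947)w-588/1177)((12947/196)w^2+(116523/98)w+1048707/196) + (0)
Last nonzero remainder: (12947/196)w^2+(116523/98)w+1048707/196. Dividing through by 12947/196 gives the monic gcd w^2+18w+81.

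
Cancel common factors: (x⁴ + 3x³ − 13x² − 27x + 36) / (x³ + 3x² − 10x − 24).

(x² + 2x − 3)/(x + 2)

Apply the Euclidean algorithm:
  x⁴ + 3x³ − 13x² − 27x + 36 = (x)(x³ + 3x² − 10x − 24) + (−3x² − 3x + 36)
  x³ + 3x² − 10x − 24 = (−(1/3)x − 2/3)(−3x² − 3x + 36) + (0)
Last nonzero remainder: −3x² − 3x + 36. Dividing through by −3 gives the monic gcd x² + x − 12.
Cancel x² + x − 12 from numerator and denominator to get the reduced form.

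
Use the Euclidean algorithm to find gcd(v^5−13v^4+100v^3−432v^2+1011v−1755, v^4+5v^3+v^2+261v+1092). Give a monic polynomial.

Repeated division with remainder:
  v^5−13v^4+100v^3−432v^2+1011v−1755 = (v−18)(v^4+5v^3+v^2+261v+1092) + (189v^3−675v^2+4617v+17901)
  v^4+5v^3+v^2+261v+1092 = ((1/189)v+20/441)(189v^3−675v^2+4617v+17901) + ((352/49)v^2−(2112/49)v+13728/49)
  189v^3−675v^2+4617v+17901 = ((9261/352)v+22491/352)((352/49)v^2−(2112/49)v+13728/49) + (0)
Last nonzero remainder: (352/49)v^2−(2112/49)v+13728/49. Dividing through by 352/49 gives the monic gcd v^2−6v+39.

v^2−6v+39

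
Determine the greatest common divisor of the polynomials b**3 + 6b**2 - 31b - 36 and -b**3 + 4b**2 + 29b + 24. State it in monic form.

b + 1

Apply the Euclidean algorithm:
  b**3 + 6b**2 - 31b - 36 = (-1)(-b**3 + 4b**2 + 29b + 24) + (10b**2 - 2b - 12)
  -b**3 + 4b**2 + 29b + 24 = (-(1/10)b + 19/50)(10b**2 - 2b - 12) + ((714/25)b + 714/25)
  10b**2 - 2b - 12 = ((125/357)b - 50/119)((714/25)b + 714/25) + (0)
Last nonzero remainder: (714/25)b + 714/25. Dividing through by 714/25 gives the monic gcd b + 1.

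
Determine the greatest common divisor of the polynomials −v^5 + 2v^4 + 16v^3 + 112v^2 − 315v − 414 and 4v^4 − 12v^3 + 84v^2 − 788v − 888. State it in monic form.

Repeated division with remainder:
  −v^5 + 2v^4 + 16v^3 + 112v^2 − 315v − 414 = (−(1/4)v − 1/4)(4v^4 − 12v^3 + 84v^2 − 788v − 888) + (34v^3 − 64v^2 − 734v − 636)
  4v^4 − 12v^3 + 84v^2 − 788v − 888 = ((2/17)v − 38/289)(34v^3 − 64v^2 − 734v − 636) + ((46800/289)v^2 − (234000/289)v − 280800/289)
  34v^3 − 64v^2 − 734v − 636 = ((4913/23400)v + 15317/23400)((46800/289)v^2 − (234000/289)v − 280800/289) + (0)
Last nonzero remainder: (46800/289)v^2 − (234000/289)v − 280800/289. Dividing through by 46800/289 gives the monic gcd v^2 − 5v − 6.

v^2 − 5v − 6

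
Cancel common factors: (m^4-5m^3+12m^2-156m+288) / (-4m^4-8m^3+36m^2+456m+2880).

Euclidean algorithm in ℚ[m]:
  m^4-5m^3+12m^2-156m+288 = (-1/4)(-4m^4-8m^3+36m^2+456m+2880) + (-7m^3+21m^2-42m+1008)
  -4m^4-8m^3+36m^2+456m+2880 = ((4/7)m+20/7)(-7m^3+21m^2-42m+1008) + (0)
Last nonzero remainder: -7m^3+21m^2-42m+1008. Dividing through by -7 gives the monic gcd m^3-3m^2+6m-144.
Cancel m^3-3m^2+6m-144 from numerator and denominator to get the reduced form.

(-m+2)/(4m+20)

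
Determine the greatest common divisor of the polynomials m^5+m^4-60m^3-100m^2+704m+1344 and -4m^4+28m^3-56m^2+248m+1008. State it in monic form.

Apply the Euclidean algorithm:
  m^5+m^4-60m^3-100m^2+704m+1344 = (-(1/4)m-2)(-4m^4+28m^3-56m^2+248m+1008) + (-18m^3-150m^2+1452m+3360)
  -4m^4+28m^3-56m^2+248m+1008 = ((2/9)m-92/27)(-18m^3-150m^2+1452m+3360) + (-(8008/9)m^2+(40040/9)m+112112/9)
  -18m^3-150m^2+1452m+3360 = ((81/4004)m+270/1001)(-(8008/9)m^2+(40040/9)m+112112/9) + (0)
Last nonzero remainder: -(8008/9)m^2+(40040/9)m+112112/9. Dividing through by -8008/9 gives the monic gcd m^2-5m-14.

m^2-5m-14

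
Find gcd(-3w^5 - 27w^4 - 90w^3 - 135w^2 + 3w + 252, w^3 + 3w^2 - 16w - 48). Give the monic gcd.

w^2 + 7w + 12

Apply the Euclidean algorithm:
  -3w^5 - 27w^4 - 90w^3 - 135w^2 + 3w + 252 = (-3w^2 - 18w - 84)(w^3 + 3w^2 - 16w - 48) + (-315w^2 - 2205w - 3780)
  w^3 + 3w^2 - 16w - 48 = (-(1/315)w + 4/315)(-315w^2 - 2205w - 3780) + (0)
Last nonzero remainder: -315w^2 - 2205w - 3780. Dividing through by -315 gives the monic gcd w^2 + 7w + 12.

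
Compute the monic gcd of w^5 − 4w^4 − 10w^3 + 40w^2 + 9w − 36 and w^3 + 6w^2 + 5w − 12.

w^2 + 2w − 3

Repeated division with remainder:
  w^5 − 4w^4 − 10w^3 + 40w^2 + 9w − 36 = (w^2 − 10w + 45)(w^3 + 6w^2 + 5w − 12) + (−168w^2 − 336w + 504)
  w^3 + 6w^2 + 5w − 12 = (−(1/168)w − 1/42)(−168w^2 − 336w + 504) + (0)
Last nonzero remainder: −168w^2 − 336w + 504. Dividing through by −168 gives the monic gcd w^2 + 2w − 3.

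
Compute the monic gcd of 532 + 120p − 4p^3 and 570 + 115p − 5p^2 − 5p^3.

19 + 7p + p^2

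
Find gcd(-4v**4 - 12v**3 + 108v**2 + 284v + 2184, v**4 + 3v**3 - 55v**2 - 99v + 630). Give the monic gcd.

v**2 + v - 42

Repeated division with remainder:
  -4v**4 - 12v**3 + 108v**2 + 284v + 2184 = (-4)(v**4 + 3v**3 - 55v**2 - 99v + 630) + (-112v**2 - 112v + 4704)
  v**4 + 3v**3 - 55v**2 - 99v + 630 = (-(1/112)v**2 - (1/56)v + 15/112)(-112v**2 - 112v + 4704) + (0)
Last nonzero remainder: -112v**2 - 112v + 4704. Dividing through by -112 gives the monic gcd v**2 + v - 42.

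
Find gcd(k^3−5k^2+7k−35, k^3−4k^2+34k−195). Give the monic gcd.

Euclidean algorithm in ℚ[k]:
  k^3−5k^2+7k−35 = (k^3−4k^2+34k−195) + (−k^2−27k+160)
  k^3−4k^2+34k−195 = (−k+31)(−k^2−27k+160) + (1031k−5155)
  −k^2−27k+160 = (−(1/1031)k−32/1031)(1031k−5155) + (0)
Last nonzero remainder: 1031k−5155. Dividing through by 1031 gives the monic gcd k−5.

k−5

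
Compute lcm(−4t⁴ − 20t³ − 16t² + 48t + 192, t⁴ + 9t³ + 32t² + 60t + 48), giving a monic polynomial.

Euclidean algorithm in ℚ[t]:
  −4t⁴ − 20t³ − 16t² + 48t + 192 = (−4)(t⁴ + 9t³ + 32t² + 60t + 48) + (16t³ + 112t² + 288t + 384)
  t⁴ + 9t³ + 32t² + 60t + 48 = ((1/16)t + 1/8)(16t³ + 112t² + 288t + 384) + (0)
Last nonzero remainder: 16t³ + 112t² + 288t + 384. Dividing through by 16 gives the monic gcd t³ + 7t² + 18t + 24.
Then lcm(f, g) = f·g / gcd(f, g); expanding and making the result monic gives the answer.

t⁵ + 7t⁴ + 14t³ − 4t² − 72t − 96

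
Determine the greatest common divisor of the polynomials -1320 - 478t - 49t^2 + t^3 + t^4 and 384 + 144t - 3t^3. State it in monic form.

4 + t

Repeated division with remainder:
  t^4 + t^3 - 49t^2 - 478t - 1320 = (-(1/3)t - 1/3)(-3t^3 + 144t + 384) + (-t^2 - 302t - 1192)
  -3t^3 + 144t + 384 = (3t - 906)(-t^2 - 302t - 1192) + (-269892t - 1079568)
  -t^2 - 302t - 1192 = ((1/269892)t + 149/134946)(-269892t - 1079568) + (0)
Last nonzero remainder: -269892t - 1079568. Dividing through by -269892 gives the monic gcd t + 4.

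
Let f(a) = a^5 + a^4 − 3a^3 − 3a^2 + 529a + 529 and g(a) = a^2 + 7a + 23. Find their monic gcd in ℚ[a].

a^2 + 7a + 23

By polynomial division,
  a^5 + a^4 − 3a^3 − 3a^2 + 529a + 529 = (a^3 − 6a^2 + 16a + 23)(a^2 + 7a + 23) + (0)
The last nonzero remainder a^2 + 7a + 23 is already monic.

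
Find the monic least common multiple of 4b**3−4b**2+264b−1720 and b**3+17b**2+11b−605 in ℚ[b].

Apply the Euclidean algorithm:
  4b**3−4b**2+264b−1720 = (4)(b**3+17b**2+11b−605) + (−72b**2+220b+700)
  b**3+17b**2+11b−605 = (−(1/72)b−361/1296)(−72b**2+220b+700) + ((26569/324)b−132845/324)
  −72b**2+220b+700 = (−(23328/26569)b−45360/26569)((26569/324)b−132845/324) + (0)
Last nonzero remainder: (26569/324)b−132845/324. Dividing through by 26569/324 gives the monic gcd b−5.
Then lcm(f, g) = f·g / gcd(f, g); expanding and making the result monic gives the answer.

b**5+21b**4+165b**3+901b**2−1474b−52030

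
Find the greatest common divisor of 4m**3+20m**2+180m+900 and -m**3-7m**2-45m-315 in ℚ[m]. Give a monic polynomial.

m**2+45

By polynomial division,
  4m**3+20m**2+180m+900 = (-4)(-m**3-7m**2-45m-315) + (-8m**2-360)
  -m**3-7m**2-45m-315 = ((1/8)m+7/8)(-8m**2-360) + (0)
Last nonzero remainder: -8m**2-360. Dividing through by -8 gives the monic gcd m**2+45.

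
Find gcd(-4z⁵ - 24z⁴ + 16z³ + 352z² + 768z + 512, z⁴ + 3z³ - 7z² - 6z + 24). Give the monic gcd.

Euclidean algorithm in ℚ[z]:
  -4z⁵ - 24z⁴ + 16z³ + 352z² + 768z + 512 = (-4z - 12)(z⁴ + 3z³ - 7z² - 6z + 24) + (24z³ + 244z² + 792z + 800)
  z⁴ + 3z³ - 7z² - 6z + 24 = ((1/24)z - 43/144)(24z³ + 244z² + 792z + 800) + ((1183/36)z² + (1183/6)z + 2366/9)
  24z³ + 244z² + 792z + 800 = ((864/1183)z + 3600/1183)((1183/36)z² + (1183/6)z + 2366/9) + (0)
Last nonzero remainder: (1183/36)z² + (1183/6)z + 2366/9. Dividing through by 1183/36 gives the monic gcd z² + 6z + 8.

z² + 6z + 8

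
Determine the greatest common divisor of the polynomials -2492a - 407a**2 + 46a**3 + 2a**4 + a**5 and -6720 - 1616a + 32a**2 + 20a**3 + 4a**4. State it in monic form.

Apply the Euclidean algorithm:
  a**5 + 2a**4 + 46a**3 - 407a**2 - 2492a = ((1/4)a - 3/4)(4a**4 + 20a**3 + 32a**2 - 1616a - 6720) + (53a**3 + 21a**2 - 2024a - 5040)
  4a**4 + 20a**3 + 32a**2 - 1616a - 6720 = ((4/53)a + 976/2809)(53a**3 + 21a**2 - 2024a - 5040) + ((498480/2809)a**2 - (1495440/2809)a - 13957440/2809)
  53a**3 + 21a**2 - 2024a - 5040 = ((148877/498480)a + 8427/8308)((498480/2809)a**2 - (1495440/2809)a - 13957440/2809) + (0)
Last nonzero remainder: (498480/2809)a**2 - (1495440/2809)a - 13957440/2809. Dividing through by 498480/2809 gives the monic gcd a**2 - 3a - 28.

-28 - 3a + a**2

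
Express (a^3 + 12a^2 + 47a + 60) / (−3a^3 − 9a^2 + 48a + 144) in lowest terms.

By polynomial division,
  a^3 + 12a^2 + 47a + 60 = (−1/3)(−3a^3 − 9a^2 + 48a + 144) + (9a^2 + 63a + 108)
  −3a^3 − 9a^2 + 48a + 144 = (−(1/3)a + 4/3)(9a^2 + 63a + 108) + (0)
Last nonzero remainder: 9a^2 + 63a + 108. Dividing through by 9 gives the monic gcd a^2 + 7a + 12.
Cancel a^2 + 7a + 12 from numerator and denominator to get the reduced form.

(−a − 5)/(3a − 12)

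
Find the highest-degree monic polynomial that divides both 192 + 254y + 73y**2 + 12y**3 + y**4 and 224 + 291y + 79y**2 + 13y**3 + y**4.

Apply the Euclidean algorithm:
  y**4 + 12y**3 + 73y**2 + 254y + 192 = (y**4 + 13y**3 + 79y**2 + 291y + 224) + (-y**3 - 6y**2 - 37y - 32)
  y**4 + 13y**3 + 79y**2 + 291y + 224 = (-y - 7)(-y**3 - 6y**2 - 37y - 32) + (0)
Last nonzero remainder: -y**3 - 6y**2 - 37y - 32. Dividing through by -1 gives the monic gcd y**3 + 6y**2 + 37y + 32.

32 + 37y + 6y**2 + y**3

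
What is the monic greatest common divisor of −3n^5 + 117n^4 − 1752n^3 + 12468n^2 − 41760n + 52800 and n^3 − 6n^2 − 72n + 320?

n^2 − 14n + 40

Apply the Euclidean algorithm:
  −3n^5 + 117n^4 − 1752n^3 + 12468n^2 − 41760n + 52800 = (−3n^2 + 99n − 1374)(n^3 − 6n^2 − 72n + 320) + (12312n^2 − 172368n + 492480)
  n^3 − 6n^2 − 72n + 320 = ((1/12312)n + 1/1539)(12312n^2 − 172368n + 492480) + (0)
Last nonzero remainder: 12312n^2 − 172368n + 492480. Dividing through by 12312 gives the monic gcd n^2 − 14n + 40.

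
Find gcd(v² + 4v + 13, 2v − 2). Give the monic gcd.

1

By polynomial division,
  v² + 4v + 13 = ((1/2)v + 5/2)(2v − 2) + (18)
  2v − 2 = ((1/9)v − 1/9)(18) + (0)
The last nonzero remainder is the constant 18, so the polynomials are coprime and gcd = 1.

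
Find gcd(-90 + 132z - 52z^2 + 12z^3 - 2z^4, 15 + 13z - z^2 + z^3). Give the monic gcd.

By polynomial division,
  -2z^4 + 12z^3 - 52z^2 + 132z - 90 = (-2z + 10)(z^3 - z^2 + 13z + 15) + (-16z^2 + 32z - 240)
  z^3 - z^2 + 13z + 15 = (-(1/16)z - 1/16)(-16z^2 + 32z - 240) + (0)
Last nonzero remainder: -16z^2 + 32z - 240. Dividing through by -16 gives the monic gcd z^2 - 2z + 15.

15 - 2z + z^2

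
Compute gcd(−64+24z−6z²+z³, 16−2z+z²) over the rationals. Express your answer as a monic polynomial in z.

16−2z+z²

Euclidean algorithm in ℚ[z]:
  z³−6z²+24z−64 = (z−4)(z²−2z+16) + (0)
The last nonzero remainder z²−2z+16 is already monic.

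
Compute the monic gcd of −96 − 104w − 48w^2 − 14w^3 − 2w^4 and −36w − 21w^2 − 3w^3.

3 + w

Repeated division with remainder:
  −2w^4 − 14w^3 − 48w^2 − 104w − 96 = ((2/3)w)(−3w^3 − 21w^2 − 36w) + (−24w^2 − 104w − 96)
  −3w^3 − 21w^2 − 36w = ((1/8)w + 1/3)(−24w^2 − 104w − 96) + ((32/3)w + 32)
  −24w^2 − 104w − 96 = (−(9/4)w − 3)((32/3)w + 32) + (0)
Last nonzero remainder: (32/3)w + 32. Dividing through by 32/3 gives the monic gcd w + 3.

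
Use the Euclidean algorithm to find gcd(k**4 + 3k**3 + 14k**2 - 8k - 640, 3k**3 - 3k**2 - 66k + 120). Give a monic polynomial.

k**2 + k - 20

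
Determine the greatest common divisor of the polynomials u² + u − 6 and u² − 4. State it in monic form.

Apply the Euclidean algorithm:
  u² + u − 6 = (u² − 4) + (u − 2)
  u² − 4 = (u + 2)(u − 2) + (0)
The last nonzero remainder u − 2 is already monic.

u − 2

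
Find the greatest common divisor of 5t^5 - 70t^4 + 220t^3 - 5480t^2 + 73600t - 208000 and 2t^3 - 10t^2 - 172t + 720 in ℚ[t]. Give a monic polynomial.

By polynomial division,
  5t^5 - 70t^4 + 220t^3 - 5480t^2 + 73600t - 208000 = ((5/2)t^2 - (45/2)t + 425/2)(2t^3 - 10t^2 - 172t + 720) + (-9025t^2 + 126350t - 361000)
  2t^3 - 10t^2 - 172t + 720 = (-(2/9025)t - 18/9025)(-9025t^2 + 126350t - 361000) + (0)
Last nonzero remainder: -9025t^2 + 126350t - 361000. Dividing through by -9025 gives the monic gcd t^2 - 14t + 40.

t^2 - 14t + 40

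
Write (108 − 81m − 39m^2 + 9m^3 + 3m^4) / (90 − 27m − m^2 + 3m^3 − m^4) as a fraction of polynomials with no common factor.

(12 − 9m − 3m^2)/(10 − 3m + m^2)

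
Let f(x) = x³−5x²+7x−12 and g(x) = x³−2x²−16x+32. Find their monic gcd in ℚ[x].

x−4

Repeated division with remainder:
  x³−5x²+7x−12 = (x³−2x²−16x+32) + (−3x²+23x−44)
  x³−2x²−16x+32 = (−(1/3)x−17/9)(−3x²+23x−44) + ((115/9)x−460/9)
  −3x²+23x−44 = (−(27/115)x+99/115)((115/9)x−460/9) + (0)
Last nonzero remainder: (115/9)x−460/9. Dividing through by 115/9 gives the monic gcd x−4.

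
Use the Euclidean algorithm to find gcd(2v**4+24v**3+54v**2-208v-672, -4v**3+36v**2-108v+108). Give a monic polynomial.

v-3

Euclidean algorithm in ℚ[v]:
  2v**4+24v**3+54v**2-208v-672 = (-(1/2)v-21/2)(-4v**3+36v**2-108v+108) + (378v**2-1288v+462)
  -4v**3+36v**2-108v+108 = (-(2/189)v+302/5103)(378v**2-1288v+462) + (-(19600/729)v+19600/243)
  378v**2-1288v+462 = (-(19683/1400)v+8019/1400)(-(19600/729)v+19600/243) + (0)
Last nonzero remainder: -(19600/729)v+19600/243. Dividing through by -19600/729 gives the monic gcd v-3.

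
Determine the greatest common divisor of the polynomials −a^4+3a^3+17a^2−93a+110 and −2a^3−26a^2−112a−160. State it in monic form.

a+5

Repeated division with remainder:
  −a^4+3a^3+17a^2−93a+110 = ((1/2)a−8)(−2a^3−26a^2−112a−160) + (−135a^2−909a−1170)
  −2a^3−26a^2−112a−160 = ((2/135)a+188/2025)(−135a^2−909a−1170) + (−(2312/225)a−2312/45)
  −135a^2−909a−1170 = ((30375/2312)a+26325/1156)(−(2312/225)a−2312/45) + (0)
Last nonzero remainder: −(2312/225)a−2312/45. Dividing through by −2312/225 gives the monic gcd a+5.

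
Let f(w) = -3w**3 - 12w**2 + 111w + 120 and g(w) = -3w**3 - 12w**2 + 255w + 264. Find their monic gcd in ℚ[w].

w + 1

Apply the Euclidean algorithm:
  -3w**3 - 12w**2 + 111w + 120 = (-3w**3 - 12w**2 + 255w + 264) + (-144w - 144)
  -3w**3 - 12w**2 + 255w + 264 = ((1/48)w**2 + (1/16)w - 11/6)(-144w - 144) + (0)
Last nonzero remainder: -144w - 144. Dividing through by -144 gives the monic gcd w + 1.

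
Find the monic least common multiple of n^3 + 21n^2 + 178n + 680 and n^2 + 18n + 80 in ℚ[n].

n^4 + 29n^3 + 346n^2 + 2104n + 5440

Apply the Euclidean algorithm:
  n^3 + 21n^2 + 178n + 680 = (n + 3)(n^2 + 18n + 80) + (44n + 440)
  n^2 + 18n + 80 = ((1/44)n + 2/11)(44n + 440) + (0)
Last nonzero remainder: 44n + 440. Dividing through by 44 gives the monic gcd n + 10.
Then lcm(f, g) = f·g / gcd(f, g); expanding and making the result monic gives the answer.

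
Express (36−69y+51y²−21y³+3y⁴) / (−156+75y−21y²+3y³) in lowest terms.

(−3+5y−3y²+y³)/(13−3y+y²)

Euclidean algorithm in ℚ[y]:
  3y⁴−21y³+51y²−69y+36 = (y)(3y³−21y²+75y−156) + (−24y²+87y+36)
  3y³−21y²+75y−156 = (−(1/8)y+27/64)(−24y²+87y+36) + ((2739/64)y−2739/16)
  −24y²+87y+36 = (−(512/913)y−192/913)((2739/64)y−2739/16) + (0)
Last nonzero remainder: (2739/64)y−2739/16. Dividing through by 2739/64 gives the monic gcd y−4.
Cancel y−4 from numerator and denominator to get the reduced form.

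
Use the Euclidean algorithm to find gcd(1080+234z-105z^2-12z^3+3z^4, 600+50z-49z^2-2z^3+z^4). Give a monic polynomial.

Repeated division with remainder:
  3z^4-12z^3-105z^2+234z+1080 = (3)(z^4-2z^3-49z^2+50z+600) + (-6z^3+42z^2+84z-720)
  z^4-2z^3-49z^2+50z+600 = (-(1/6)z-5/6)(-6z^3+42z^2+84z-720) + (0)
Last nonzero remainder: -6z^3+42z^2+84z-720. Dividing through by -6 gives the monic gcd z^3-7z^2-14z+120.

120-14z-7z^2+z^3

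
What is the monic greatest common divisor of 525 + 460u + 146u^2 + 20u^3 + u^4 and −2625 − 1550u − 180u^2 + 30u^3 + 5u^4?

75 + 55u + 13u^2 + u^3

By polynomial division,
  u^4 + 20u^3 + 146u^2 + 460u + 525 = (1/5)(5u^4 + 30u^3 − 180u^2 − 1550u − 2625) + (14u^3 + 182u^2 + 770u + 1050)
  5u^4 + 30u^3 − 180u^2 − 1550u − 2625 = ((5/14)u − 5/2)(14u^3 + 182u^2 + 770u + 1050) + (0)
Last nonzero remainder: 14u^3 + 182u^2 + 770u + 1050. Dividing through by 14 gives the monic gcd u^3 + 13u^2 + 55u + 75.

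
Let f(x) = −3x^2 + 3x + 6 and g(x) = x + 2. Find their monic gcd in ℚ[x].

Apply the Euclidean algorithm:
  −3x^2 + 3x + 6 = (−3x + 9)(x + 2) + (−12)
  x + 2 = (−(1/12)x − 1/6)(−12) + (0)
The last nonzero remainder is the constant −12, so the polynomials are coprime and gcd = 1.

1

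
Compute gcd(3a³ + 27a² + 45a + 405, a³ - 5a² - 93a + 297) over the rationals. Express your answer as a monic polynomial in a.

Euclidean algorithm in ℚ[a]:
  3a³ + 27a² + 45a + 405 = (3)(a³ - 5a² - 93a + 297) + (42a² + 324a - 486)
  a³ - 5a² - 93a + 297 = ((1/42)a - 89/294)(42a² + 324a - 486) + ((816/49)a + 7344/49)
  42a² + 324a - 486 = ((343/136)a - 441/136)((816/49)a + 7344/49) + (0)
Last nonzero remainder: (816/49)a + 7344/49. Dividing through by 816/49 gives the monic gcd a + 9.

a + 9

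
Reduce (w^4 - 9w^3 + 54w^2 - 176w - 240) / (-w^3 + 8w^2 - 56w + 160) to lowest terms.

Repeated division with remainder:
  w^4 - 9w^3 + 54w^2 - 176w - 240 = (-w + 1)(-w^3 + 8w^2 - 56w + 160) + (-10w^2 + 40w - 400)
  -w^3 + 8w^2 - 56w + 160 = ((1/10)w - 2/5)(-10w^2 + 40w - 400) + (0)
Last nonzero remainder: -10w^2 + 40w - 400. Dividing through by -10 gives the monic gcd w^2 - 4w + 40.
Cancel w^2 - 4w + 40 from numerator and denominator to get the reduced form.

(-w^2 + 5w + 6)/(w - 4)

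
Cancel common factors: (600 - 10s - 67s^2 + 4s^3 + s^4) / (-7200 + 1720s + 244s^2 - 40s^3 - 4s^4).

Euclidean algorithm in ℚ[s]:
  s^4 + 4s^3 - 67s^2 - 10s + 600 = (-1/4)(-4s^4 - 40s^3 + 244s^2 + 1720s - 7200) + (-6s^3 - 6s^2 + 420s - 1200)
  -4s^4 - 40s^3 + 244s^2 + 1720s - 7200 = ((2/3)s + 6)(-6s^3 - 6s^2 + 420s - 1200) + (0)
Last nonzero remainder: -6s^3 - 6s^2 + 420s - 1200. Dividing through by -6 gives the monic gcd s^3 + s^2 - 70s + 200.
Cancel s^3 + s^2 - 70s + 200 from numerator and denominator to get the reduced form.

(-3 - s)/(36 + 4s)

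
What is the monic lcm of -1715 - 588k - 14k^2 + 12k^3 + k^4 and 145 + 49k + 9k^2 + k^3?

Apply the Euclidean algorithm:
  k^4 + 12k^3 - 14k^2 - 588k - 1715 = (k + 3)(k^3 + 9k^2 + 49k + 145) + (-90k^2 - 880k - 2150)
  k^3 + 9k^2 + 49k + 145 = (-(1/90)k + 7/810)(-90k^2 - 880k - 2150) + ((2650/81)k + 13250/81)
  -90k^2 - 880k - 2150 = (-(729/265)k - 3483/265)((2650/81)k + 13250/81) + (0)
Last nonzero remainder: (2650/81)k + 13250/81. Dividing through by 2650/81 gives the monic gcd k + 5.
Then lcm(f, g) = f·g / gcd(f, g); expanding and making the result monic gives the answer.

-49735 - 23912k - 4473k^2 - 296k^3 + 63k^4 + 16k^5 + k^6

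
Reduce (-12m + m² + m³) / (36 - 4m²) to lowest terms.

(-4m - m²)/(12 + 4m)

Repeated division with remainder:
  m³ + m² - 12m = (-(1/4)m - 1/4)(-4m² + 36) + (-3m + 9)
  -4m² + 36 = ((4/3)m + 4)(-3m + 9) + (0)
Last nonzero remainder: -3m + 9. Dividing through by -3 gives the monic gcd m - 3.
Cancel m - 3 from numerator and denominator to get the reduced form.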